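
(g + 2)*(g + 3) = g^2 + 5*g + 6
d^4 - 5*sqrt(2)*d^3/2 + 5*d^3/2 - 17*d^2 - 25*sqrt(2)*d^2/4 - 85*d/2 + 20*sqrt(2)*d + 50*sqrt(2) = (d + 5/2)*(d - 4*sqrt(2))*(d - sqrt(2))*(d + 5*sqrt(2)/2)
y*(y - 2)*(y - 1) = y^3 - 3*y^2 + 2*y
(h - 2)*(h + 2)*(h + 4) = h^3 + 4*h^2 - 4*h - 16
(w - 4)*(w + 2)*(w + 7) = w^3 + 5*w^2 - 22*w - 56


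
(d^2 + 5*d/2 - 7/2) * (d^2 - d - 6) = d^4 + 3*d^3/2 - 12*d^2 - 23*d/2 + 21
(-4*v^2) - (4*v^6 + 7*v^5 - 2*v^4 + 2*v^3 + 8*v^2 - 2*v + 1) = -4*v^6 - 7*v^5 + 2*v^4 - 2*v^3 - 12*v^2 + 2*v - 1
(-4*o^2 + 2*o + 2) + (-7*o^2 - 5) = -11*o^2 + 2*o - 3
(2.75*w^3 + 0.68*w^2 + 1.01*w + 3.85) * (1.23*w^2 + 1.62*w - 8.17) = 3.3825*w^5 + 5.2914*w^4 - 20.1236*w^3 + 0.8161*w^2 - 2.0147*w - 31.4545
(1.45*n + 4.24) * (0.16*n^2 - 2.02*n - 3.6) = 0.232*n^3 - 2.2506*n^2 - 13.7848*n - 15.264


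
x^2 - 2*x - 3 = (x - 3)*(x + 1)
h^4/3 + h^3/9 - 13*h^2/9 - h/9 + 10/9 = (h/3 + 1/3)*(h - 5/3)*(h - 1)*(h + 2)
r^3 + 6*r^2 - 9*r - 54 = (r - 3)*(r + 3)*(r + 6)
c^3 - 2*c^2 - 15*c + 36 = (c - 3)^2*(c + 4)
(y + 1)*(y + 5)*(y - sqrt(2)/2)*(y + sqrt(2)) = y^4 + sqrt(2)*y^3/2 + 6*y^3 + 4*y^2 + 3*sqrt(2)*y^2 - 6*y + 5*sqrt(2)*y/2 - 5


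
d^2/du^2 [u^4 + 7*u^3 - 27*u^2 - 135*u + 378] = 12*u^2 + 42*u - 54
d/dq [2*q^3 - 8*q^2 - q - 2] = 6*q^2 - 16*q - 1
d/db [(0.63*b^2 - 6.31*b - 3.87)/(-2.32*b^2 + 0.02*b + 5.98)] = (-14.6266*b^2 - 10.422*b - 37.6564)/(5.3824*b^4 - 0.0928*b^3 - 27.7468*b^2 + 0.2392*b + 35.7604)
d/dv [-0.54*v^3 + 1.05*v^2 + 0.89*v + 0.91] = -1.62*v^2 + 2.1*v + 0.89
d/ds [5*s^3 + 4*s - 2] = 15*s^2 + 4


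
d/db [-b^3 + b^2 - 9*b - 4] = -3*b^2 + 2*b - 9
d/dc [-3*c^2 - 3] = -6*c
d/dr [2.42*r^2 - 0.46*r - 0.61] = 4.84*r - 0.46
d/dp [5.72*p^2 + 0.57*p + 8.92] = 11.44*p + 0.57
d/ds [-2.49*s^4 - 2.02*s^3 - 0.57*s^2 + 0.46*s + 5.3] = -9.96*s^3 - 6.06*s^2 - 1.14*s + 0.46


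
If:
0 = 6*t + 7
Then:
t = -7/6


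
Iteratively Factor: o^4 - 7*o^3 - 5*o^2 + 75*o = (o + 3)*(o^3 - 10*o^2 + 25*o) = (o - 5)*(o + 3)*(o^2 - 5*o) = o*(o - 5)*(o + 3)*(o - 5)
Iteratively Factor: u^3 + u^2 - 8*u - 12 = (u - 3)*(u^2 + 4*u + 4) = (u - 3)*(u + 2)*(u + 2)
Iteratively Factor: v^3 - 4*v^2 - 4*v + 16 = (v - 2)*(v^2 - 2*v - 8) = (v - 2)*(v + 2)*(v - 4)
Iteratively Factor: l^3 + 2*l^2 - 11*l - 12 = (l + 4)*(l^2 - 2*l - 3) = (l - 3)*(l + 4)*(l + 1)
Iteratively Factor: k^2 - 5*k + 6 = (k - 3)*(k - 2)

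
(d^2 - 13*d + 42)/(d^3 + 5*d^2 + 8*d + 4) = (d^2 - 13*d + 42)/(d^3 + 5*d^2 + 8*d + 4)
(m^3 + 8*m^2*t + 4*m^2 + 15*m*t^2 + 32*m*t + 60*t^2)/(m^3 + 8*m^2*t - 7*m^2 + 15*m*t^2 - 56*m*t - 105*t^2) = (m + 4)/(m - 7)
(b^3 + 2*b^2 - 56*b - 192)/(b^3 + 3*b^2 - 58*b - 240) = (b + 4)/(b + 5)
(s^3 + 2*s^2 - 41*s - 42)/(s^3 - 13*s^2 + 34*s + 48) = (s + 7)/(s - 8)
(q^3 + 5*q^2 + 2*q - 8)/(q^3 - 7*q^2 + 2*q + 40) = (q^2 + 3*q - 4)/(q^2 - 9*q + 20)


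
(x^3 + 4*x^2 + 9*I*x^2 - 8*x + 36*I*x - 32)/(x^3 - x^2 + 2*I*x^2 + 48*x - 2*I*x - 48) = (x^2 + x*(4 + I) + 4*I)/(x^2 - x*(1 + 6*I) + 6*I)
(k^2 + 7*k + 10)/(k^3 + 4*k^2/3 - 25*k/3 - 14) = 3*(k + 5)/(3*k^2 - 2*k - 21)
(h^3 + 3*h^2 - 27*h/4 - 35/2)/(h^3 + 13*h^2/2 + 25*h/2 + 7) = (h - 5/2)/(h + 1)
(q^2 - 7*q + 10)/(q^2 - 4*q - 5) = (q - 2)/(q + 1)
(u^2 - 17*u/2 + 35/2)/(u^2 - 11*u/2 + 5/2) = (2*u - 7)/(2*u - 1)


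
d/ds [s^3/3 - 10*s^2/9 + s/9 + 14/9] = s^2 - 20*s/9 + 1/9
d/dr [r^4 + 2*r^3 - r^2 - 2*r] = 4*r^3 + 6*r^2 - 2*r - 2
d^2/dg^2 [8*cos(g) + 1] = -8*cos(g)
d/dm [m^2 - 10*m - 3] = 2*m - 10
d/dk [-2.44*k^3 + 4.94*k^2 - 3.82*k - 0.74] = -7.32*k^2 + 9.88*k - 3.82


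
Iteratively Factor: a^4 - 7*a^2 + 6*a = (a)*(a^3 - 7*a + 6) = a*(a - 1)*(a^2 + a - 6) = a*(a - 2)*(a - 1)*(a + 3)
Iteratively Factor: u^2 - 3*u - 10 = (u - 5)*(u + 2)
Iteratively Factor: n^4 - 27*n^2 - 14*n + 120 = (n + 4)*(n^3 - 4*n^2 - 11*n + 30) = (n - 2)*(n + 4)*(n^2 - 2*n - 15) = (n - 2)*(n + 3)*(n + 4)*(n - 5)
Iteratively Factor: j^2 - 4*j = (j)*(j - 4)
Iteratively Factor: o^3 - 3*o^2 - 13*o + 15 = (o - 5)*(o^2 + 2*o - 3) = (o - 5)*(o + 3)*(o - 1)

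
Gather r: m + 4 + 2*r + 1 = m + 2*r + 5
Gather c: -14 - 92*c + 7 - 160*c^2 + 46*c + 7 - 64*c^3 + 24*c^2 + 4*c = -64*c^3 - 136*c^2 - 42*c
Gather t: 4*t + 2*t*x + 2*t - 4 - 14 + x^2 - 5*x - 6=t*(2*x + 6) + x^2 - 5*x - 24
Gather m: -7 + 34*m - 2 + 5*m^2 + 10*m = 5*m^2 + 44*m - 9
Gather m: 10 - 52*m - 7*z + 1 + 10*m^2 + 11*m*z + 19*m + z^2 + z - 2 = 10*m^2 + m*(11*z - 33) + z^2 - 6*z + 9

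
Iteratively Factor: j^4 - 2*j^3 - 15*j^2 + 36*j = (j - 3)*(j^3 + j^2 - 12*j) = (j - 3)^2*(j^2 + 4*j) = (j - 3)^2*(j + 4)*(j)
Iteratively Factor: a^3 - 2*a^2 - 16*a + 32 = (a + 4)*(a^2 - 6*a + 8) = (a - 4)*(a + 4)*(a - 2)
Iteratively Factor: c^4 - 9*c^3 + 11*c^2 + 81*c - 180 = (c + 3)*(c^3 - 12*c^2 + 47*c - 60) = (c - 3)*(c + 3)*(c^2 - 9*c + 20) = (c - 4)*(c - 3)*(c + 3)*(c - 5)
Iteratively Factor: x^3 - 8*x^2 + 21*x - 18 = (x - 3)*(x^2 - 5*x + 6) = (x - 3)*(x - 2)*(x - 3)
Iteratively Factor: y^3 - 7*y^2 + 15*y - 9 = (y - 1)*(y^2 - 6*y + 9) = (y - 3)*(y - 1)*(y - 3)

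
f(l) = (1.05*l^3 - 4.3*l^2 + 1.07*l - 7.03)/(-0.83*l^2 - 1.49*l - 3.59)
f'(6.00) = -1.03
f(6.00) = -1.68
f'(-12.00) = -1.22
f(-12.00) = 23.32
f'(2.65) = -0.52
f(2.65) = 1.11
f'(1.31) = -0.12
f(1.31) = 1.53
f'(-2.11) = -3.53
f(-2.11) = 9.25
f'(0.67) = -0.18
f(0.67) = 1.60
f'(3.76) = -0.77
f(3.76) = 0.38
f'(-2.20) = -3.37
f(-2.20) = 9.56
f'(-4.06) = -1.48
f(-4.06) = 13.59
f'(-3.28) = -1.90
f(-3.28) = 12.30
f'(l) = (1.66*l + 1.49)*(1.05*l^3 - 4.3*l^2 + 1.07*l - 7.03)/(-0.83*l^2 - 1.49*l - 3.59)^2 + (3.15*l^2 - 8.6*l + 1.07)/(-0.83*l^2 - 1.49*l - 3.59)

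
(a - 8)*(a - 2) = a^2 - 10*a + 16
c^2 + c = c*(c + 1)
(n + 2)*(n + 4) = n^2 + 6*n + 8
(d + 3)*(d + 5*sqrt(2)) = d^2 + 3*d + 5*sqrt(2)*d + 15*sqrt(2)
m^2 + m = m*(m + 1)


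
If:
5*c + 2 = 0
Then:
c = -2/5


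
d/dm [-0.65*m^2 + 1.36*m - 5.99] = 1.36 - 1.3*m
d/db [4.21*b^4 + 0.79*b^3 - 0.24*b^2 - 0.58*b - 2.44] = 16.84*b^3 + 2.37*b^2 - 0.48*b - 0.58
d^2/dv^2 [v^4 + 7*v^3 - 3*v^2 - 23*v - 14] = 12*v^2 + 42*v - 6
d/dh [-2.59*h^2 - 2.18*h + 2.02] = -5.18*h - 2.18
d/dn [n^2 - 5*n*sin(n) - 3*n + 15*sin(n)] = -5*n*cos(n) + 2*n - 5*sin(n) + 15*cos(n) - 3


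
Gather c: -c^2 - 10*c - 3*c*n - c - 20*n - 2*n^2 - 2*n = -c^2 + c*(-3*n - 11) - 2*n^2 - 22*n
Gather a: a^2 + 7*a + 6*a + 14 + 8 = a^2 + 13*a + 22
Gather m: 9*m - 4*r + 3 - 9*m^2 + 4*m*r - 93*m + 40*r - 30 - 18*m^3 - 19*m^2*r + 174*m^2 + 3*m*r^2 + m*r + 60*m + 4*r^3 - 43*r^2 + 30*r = -18*m^3 + m^2*(165 - 19*r) + m*(3*r^2 + 5*r - 24) + 4*r^3 - 43*r^2 + 66*r - 27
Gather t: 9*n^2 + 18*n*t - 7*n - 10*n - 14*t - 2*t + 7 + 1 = 9*n^2 - 17*n + t*(18*n - 16) + 8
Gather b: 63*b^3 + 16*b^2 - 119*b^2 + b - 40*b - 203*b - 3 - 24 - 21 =63*b^3 - 103*b^2 - 242*b - 48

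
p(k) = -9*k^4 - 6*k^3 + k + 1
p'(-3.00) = 811.00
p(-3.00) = -569.00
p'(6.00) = -8423.00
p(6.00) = -12953.00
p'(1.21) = -89.13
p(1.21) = -27.71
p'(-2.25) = 319.94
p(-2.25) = -163.57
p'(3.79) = -2217.39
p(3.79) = -2178.80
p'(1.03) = -57.43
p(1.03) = -14.66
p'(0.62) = -14.50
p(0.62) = -1.14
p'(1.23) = -93.22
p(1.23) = -29.53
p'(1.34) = -117.94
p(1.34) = -41.11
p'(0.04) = 0.97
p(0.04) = 1.04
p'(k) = -36*k^3 - 18*k^2 + 1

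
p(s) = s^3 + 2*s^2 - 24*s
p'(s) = 3*s^2 + 4*s - 24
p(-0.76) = 18.96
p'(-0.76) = -25.31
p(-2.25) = 52.73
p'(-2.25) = -17.81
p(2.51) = -31.83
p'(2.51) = 4.94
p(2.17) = -32.44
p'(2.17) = -1.19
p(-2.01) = 48.20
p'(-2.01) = -19.92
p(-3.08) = 63.67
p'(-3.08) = -7.86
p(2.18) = -32.45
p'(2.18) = -1.02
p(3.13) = -24.86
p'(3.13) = 17.91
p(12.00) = 1728.00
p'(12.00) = 456.00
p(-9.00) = -351.00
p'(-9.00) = 183.00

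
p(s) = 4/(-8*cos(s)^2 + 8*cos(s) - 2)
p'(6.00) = 2.87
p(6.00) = -2.36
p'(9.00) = 0.15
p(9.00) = -0.25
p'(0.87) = -251.61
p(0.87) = -23.84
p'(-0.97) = 2962.54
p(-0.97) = -117.26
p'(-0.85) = 183.48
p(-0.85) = -19.54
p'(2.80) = 0.11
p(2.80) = -0.24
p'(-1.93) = -1.52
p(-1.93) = -0.69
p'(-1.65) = -5.13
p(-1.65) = -1.49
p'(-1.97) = -1.31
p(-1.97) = -0.63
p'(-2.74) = -0.14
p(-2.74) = -0.25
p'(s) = 4*(-16*sin(s)*cos(s) + 8*sin(s))/(-8*cos(s)^2 + 8*cos(s) - 2)^2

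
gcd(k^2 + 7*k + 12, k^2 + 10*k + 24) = k + 4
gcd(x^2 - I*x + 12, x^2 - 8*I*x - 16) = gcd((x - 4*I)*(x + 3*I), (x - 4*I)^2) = x - 4*I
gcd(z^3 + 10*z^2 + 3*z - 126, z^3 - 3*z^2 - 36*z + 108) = z^2 + 3*z - 18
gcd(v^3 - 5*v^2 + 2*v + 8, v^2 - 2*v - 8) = v - 4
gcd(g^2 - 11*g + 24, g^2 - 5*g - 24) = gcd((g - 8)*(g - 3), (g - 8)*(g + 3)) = g - 8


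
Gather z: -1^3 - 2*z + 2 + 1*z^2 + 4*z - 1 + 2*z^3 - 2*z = 2*z^3 + z^2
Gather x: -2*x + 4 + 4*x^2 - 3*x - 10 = 4*x^2 - 5*x - 6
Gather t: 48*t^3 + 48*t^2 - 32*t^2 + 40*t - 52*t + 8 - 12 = 48*t^3 + 16*t^2 - 12*t - 4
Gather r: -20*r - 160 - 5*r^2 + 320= -5*r^2 - 20*r + 160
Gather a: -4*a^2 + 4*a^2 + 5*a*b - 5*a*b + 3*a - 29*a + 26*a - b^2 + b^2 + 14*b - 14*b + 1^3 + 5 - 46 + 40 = 0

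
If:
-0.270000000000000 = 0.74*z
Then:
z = -0.36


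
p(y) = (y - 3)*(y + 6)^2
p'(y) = (y - 3)*(2*y + 12) + (y + 6)^2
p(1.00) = -98.00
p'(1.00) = 21.00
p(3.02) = 1.63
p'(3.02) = 81.72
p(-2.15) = -76.34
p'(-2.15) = -24.83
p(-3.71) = -35.19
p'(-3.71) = -25.49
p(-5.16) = -5.76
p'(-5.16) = -13.00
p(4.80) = 209.95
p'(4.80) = 155.52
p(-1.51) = -90.92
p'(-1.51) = -20.34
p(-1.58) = -89.48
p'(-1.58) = -20.95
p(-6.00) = 0.00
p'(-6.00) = 0.00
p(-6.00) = 0.00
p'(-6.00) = 0.00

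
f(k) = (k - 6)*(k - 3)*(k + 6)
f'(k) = (k - 6)*(k - 3) + (k - 6)*(k + 6) + (k - 3)*(k + 6)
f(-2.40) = 163.30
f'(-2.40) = -4.32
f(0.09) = 104.74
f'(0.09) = -36.52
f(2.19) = 25.28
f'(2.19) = -34.75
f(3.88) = -18.43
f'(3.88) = -14.12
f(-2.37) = 163.16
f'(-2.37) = -4.93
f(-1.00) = 140.00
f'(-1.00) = -27.00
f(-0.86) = 136.11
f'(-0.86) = -28.62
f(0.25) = 98.83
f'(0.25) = -37.31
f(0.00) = 108.00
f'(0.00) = -36.00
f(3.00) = 0.00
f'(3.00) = -27.00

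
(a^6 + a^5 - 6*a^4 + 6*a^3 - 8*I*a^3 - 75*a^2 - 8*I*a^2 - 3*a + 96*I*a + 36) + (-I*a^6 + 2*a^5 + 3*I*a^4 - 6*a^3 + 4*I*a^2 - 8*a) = a^6 - I*a^6 + 3*a^5 - 6*a^4 + 3*I*a^4 - 8*I*a^3 - 75*a^2 - 4*I*a^2 - 11*a + 96*I*a + 36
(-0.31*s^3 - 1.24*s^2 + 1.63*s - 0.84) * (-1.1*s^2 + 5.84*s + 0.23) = 0.341*s^5 - 0.4464*s^4 - 9.1059*s^3 + 10.158*s^2 - 4.5307*s - 0.1932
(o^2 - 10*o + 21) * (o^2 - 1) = o^4 - 10*o^3 + 20*o^2 + 10*o - 21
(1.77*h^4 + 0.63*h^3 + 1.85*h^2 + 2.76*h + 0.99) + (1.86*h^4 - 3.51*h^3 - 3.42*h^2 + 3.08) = 3.63*h^4 - 2.88*h^3 - 1.57*h^2 + 2.76*h + 4.07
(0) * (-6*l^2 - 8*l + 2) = 0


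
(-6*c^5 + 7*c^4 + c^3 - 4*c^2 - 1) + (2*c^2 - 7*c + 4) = -6*c^5 + 7*c^4 + c^3 - 2*c^2 - 7*c + 3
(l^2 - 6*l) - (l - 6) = l^2 - 7*l + 6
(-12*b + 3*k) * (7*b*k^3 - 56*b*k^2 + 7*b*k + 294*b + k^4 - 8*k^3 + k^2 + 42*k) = -84*b^2*k^3 + 672*b^2*k^2 - 84*b^2*k - 3528*b^2 + 9*b*k^4 - 72*b*k^3 + 9*b*k^2 + 378*b*k + 3*k^5 - 24*k^4 + 3*k^3 + 126*k^2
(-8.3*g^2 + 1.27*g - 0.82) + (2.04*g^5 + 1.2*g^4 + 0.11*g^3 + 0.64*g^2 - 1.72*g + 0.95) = 2.04*g^5 + 1.2*g^4 + 0.11*g^3 - 7.66*g^2 - 0.45*g + 0.13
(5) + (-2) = 3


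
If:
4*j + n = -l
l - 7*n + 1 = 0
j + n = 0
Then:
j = -1/4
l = 3/4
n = 1/4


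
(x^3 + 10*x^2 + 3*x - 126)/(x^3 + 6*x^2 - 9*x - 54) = (x + 7)/(x + 3)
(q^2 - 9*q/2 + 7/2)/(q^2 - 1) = (q - 7/2)/(q + 1)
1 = 1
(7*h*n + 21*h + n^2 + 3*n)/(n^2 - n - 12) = (7*h + n)/(n - 4)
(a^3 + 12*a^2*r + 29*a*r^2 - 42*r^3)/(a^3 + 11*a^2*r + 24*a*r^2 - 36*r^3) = (a + 7*r)/(a + 6*r)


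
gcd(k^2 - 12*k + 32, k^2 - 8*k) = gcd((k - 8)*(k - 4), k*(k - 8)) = k - 8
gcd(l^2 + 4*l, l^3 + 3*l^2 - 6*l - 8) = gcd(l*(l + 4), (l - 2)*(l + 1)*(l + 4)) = l + 4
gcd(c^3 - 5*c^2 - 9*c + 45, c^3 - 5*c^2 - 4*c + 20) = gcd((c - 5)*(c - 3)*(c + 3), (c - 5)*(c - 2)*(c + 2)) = c - 5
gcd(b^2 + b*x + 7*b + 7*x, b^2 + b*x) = b + x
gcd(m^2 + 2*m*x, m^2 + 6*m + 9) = 1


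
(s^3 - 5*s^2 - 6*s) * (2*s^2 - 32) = 2*s^5 - 10*s^4 - 44*s^3 + 160*s^2 + 192*s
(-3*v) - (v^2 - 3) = -v^2 - 3*v + 3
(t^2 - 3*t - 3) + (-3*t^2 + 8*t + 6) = -2*t^2 + 5*t + 3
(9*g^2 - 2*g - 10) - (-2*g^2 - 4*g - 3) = 11*g^2 + 2*g - 7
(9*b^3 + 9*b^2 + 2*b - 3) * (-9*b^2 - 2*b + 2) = -81*b^5 - 99*b^4 - 18*b^3 + 41*b^2 + 10*b - 6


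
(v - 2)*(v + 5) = v^2 + 3*v - 10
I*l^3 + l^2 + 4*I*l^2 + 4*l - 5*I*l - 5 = (l + 5)*(l - I)*(I*l - I)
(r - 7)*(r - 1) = r^2 - 8*r + 7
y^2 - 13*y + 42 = (y - 7)*(y - 6)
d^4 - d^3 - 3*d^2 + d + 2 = (d - 2)*(d - 1)*(d + 1)^2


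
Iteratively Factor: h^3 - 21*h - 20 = (h + 4)*(h^2 - 4*h - 5) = (h + 1)*(h + 4)*(h - 5)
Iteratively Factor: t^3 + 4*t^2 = (t + 4)*(t^2) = t*(t + 4)*(t)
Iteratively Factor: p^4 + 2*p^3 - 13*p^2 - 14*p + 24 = (p - 3)*(p^3 + 5*p^2 + 2*p - 8) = (p - 3)*(p + 2)*(p^2 + 3*p - 4) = (p - 3)*(p + 2)*(p + 4)*(p - 1)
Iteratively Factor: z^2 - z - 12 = (z + 3)*(z - 4)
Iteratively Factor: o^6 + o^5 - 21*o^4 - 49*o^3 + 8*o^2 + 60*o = (o - 1)*(o^5 + 2*o^4 - 19*o^3 - 68*o^2 - 60*o) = (o - 1)*(o + 2)*(o^4 - 19*o^2 - 30*o) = o*(o - 1)*(o + 2)*(o^3 - 19*o - 30) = o*(o - 1)*(o + 2)*(o + 3)*(o^2 - 3*o - 10) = o*(o - 5)*(o - 1)*(o + 2)*(o + 3)*(o + 2)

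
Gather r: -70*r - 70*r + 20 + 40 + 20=80 - 140*r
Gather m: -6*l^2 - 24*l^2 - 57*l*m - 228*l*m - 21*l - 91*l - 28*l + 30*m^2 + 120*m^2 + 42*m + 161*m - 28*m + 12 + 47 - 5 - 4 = -30*l^2 - 140*l + 150*m^2 + m*(175 - 285*l) + 50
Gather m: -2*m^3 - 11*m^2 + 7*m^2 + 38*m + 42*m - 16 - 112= -2*m^3 - 4*m^2 + 80*m - 128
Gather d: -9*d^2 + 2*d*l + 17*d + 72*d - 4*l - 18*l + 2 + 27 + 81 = -9*d^2 + d*(2*l + 89) - 22*l + 110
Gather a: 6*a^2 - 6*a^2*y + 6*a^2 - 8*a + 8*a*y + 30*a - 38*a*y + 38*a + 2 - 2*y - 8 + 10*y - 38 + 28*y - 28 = a^2*(12 - 6*y) + a*(60 - 30*y) + 36*y - 72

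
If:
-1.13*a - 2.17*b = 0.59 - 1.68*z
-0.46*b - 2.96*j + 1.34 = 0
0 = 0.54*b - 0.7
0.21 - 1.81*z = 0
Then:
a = -2.84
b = 1.30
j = 0.25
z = 0.12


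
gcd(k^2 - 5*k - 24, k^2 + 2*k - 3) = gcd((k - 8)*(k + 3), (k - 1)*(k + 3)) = k + 3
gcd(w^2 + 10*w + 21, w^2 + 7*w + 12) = w + 3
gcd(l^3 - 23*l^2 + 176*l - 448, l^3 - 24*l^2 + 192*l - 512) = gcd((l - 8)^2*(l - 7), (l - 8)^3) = l^2 - 16*l + 64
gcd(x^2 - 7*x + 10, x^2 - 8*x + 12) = x - 2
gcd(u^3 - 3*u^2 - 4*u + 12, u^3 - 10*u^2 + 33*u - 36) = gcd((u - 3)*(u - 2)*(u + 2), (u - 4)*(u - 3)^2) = u - 3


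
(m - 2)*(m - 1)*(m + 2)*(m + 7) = m^4 + 6*m^3 - 11*m^2 - 24*m + 28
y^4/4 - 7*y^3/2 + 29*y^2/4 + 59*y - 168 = (y/4 + 1)*(y - 8)*(y - 7)*(y - 3)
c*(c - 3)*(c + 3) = c^3 - 9*c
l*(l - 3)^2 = l^3 - 6*l^2 + 9*l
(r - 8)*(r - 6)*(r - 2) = r^3 - 16*r^2 + 76*r - 96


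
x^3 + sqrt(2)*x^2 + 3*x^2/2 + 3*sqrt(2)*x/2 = x*(x + 3/2)*(x + sqrt(2))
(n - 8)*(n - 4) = n^2 - 12*n + 32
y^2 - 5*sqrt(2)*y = y*(y - 5*sqrt(2))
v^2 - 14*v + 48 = (v - 8)*(v - 6)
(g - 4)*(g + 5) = g^2 + g - 20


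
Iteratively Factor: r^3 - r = (r + 1)*(r^2 - r) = (r - 1)*(r + 1)*(r)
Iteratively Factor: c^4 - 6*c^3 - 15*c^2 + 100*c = (c - 5)*(c^3 - c^2 - 20*c) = (c - 5)*(c + 4)*(c^2 - 5*c) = (c - 5)^2*(c + 4)*(c)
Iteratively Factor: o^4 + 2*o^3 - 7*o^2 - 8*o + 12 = (o + 2)*(o^3 - 7*o + 6) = (o - 1)*(o + 2)*(o^2 + o - 6) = (o - 1)*(o + 2)*(o + 3)*(o - 2)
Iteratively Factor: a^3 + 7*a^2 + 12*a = (a + 4)*(a^2 + 3*a) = (a + 3)*(a + 4)*(a)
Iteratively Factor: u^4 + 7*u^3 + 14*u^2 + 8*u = (u + 4)*(u^3 + 3*u^2 + 2*u) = (u + 1)*(u + 4)*(u^2 + 2*u) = (u + 1)*(u + 2)*(u + 4)*(u)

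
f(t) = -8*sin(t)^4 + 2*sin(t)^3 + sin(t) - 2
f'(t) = -32*sin(t)^3*cos(t) + 6*sin(t)^2*cos(t) + cos(t) = (-32*sin(t)^3 + 6*sin(t)^2 + 1)*cos(t)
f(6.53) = -1.76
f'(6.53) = 0.86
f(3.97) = -5.90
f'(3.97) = -11.53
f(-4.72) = -7.00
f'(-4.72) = -0.19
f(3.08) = -1.94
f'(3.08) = -1.01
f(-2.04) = -9.37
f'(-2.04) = -12.88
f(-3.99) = -2.94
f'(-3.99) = 6.04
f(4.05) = -6.86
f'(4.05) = -12.56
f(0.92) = -3.40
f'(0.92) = -6.86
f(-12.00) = -1.82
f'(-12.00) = -1.87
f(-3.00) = -2.15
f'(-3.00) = -1.20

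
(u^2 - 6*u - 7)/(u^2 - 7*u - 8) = (u - 7)/(u - 8)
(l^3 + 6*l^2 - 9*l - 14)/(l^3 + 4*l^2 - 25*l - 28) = (l - 2)/(l - 4)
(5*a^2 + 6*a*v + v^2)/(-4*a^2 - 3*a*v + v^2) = (5*a + v)/(-4*a + v)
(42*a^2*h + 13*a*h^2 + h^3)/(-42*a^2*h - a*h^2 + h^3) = (-7*a - h)/(7*a - h)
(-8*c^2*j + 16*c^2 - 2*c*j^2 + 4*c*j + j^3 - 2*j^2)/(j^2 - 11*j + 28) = (-8*c^2*j + 16*c^2 - 2*c*j^2 + 4*c*j + j^3 - 2*j^2)/(j^2 - 11*j + 28)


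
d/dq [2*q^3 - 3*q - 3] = 6*q^2 - 3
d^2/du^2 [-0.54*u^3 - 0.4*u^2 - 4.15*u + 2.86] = -3.24*u - 0.8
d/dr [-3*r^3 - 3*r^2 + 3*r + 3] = -9*r^2 - 6*r + 3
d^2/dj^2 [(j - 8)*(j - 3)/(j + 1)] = 72/(j^3 + 3*j^2 + 3*j + 1)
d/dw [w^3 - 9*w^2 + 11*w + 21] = 3*w^2 - 18*w + 11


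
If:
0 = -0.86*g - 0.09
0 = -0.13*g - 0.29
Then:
No Solution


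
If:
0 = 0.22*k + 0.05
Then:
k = -0.23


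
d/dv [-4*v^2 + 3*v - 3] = 3 - 8*v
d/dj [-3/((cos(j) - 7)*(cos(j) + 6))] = 3*(sin(j) - sin(2*j))/((cos(j) - 7)^2*(cos(j) + 6)^2)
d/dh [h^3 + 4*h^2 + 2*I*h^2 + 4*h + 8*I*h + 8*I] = 3*h^2 + 4*h*(2 + I) + 4 + 8*I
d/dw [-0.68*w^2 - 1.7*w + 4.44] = -1.36*w - 1.7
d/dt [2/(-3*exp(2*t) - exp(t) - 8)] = (12*exp(t) + 2)*exp(t)/(3*exp(2*t) + exp(t) + 8)^2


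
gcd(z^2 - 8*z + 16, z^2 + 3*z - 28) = z - 4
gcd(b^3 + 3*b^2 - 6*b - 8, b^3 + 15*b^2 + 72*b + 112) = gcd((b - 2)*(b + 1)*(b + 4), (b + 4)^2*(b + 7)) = b + 4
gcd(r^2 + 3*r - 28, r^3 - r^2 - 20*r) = 1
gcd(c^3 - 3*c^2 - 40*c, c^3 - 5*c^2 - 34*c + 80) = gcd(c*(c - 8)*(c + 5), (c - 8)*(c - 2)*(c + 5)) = c^2 - 3*c - 40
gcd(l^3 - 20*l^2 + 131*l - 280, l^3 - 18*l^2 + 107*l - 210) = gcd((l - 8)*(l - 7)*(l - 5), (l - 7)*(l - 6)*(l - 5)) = l^2 - 12*l + 35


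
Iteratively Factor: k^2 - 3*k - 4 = (k - 4)*(k + 1)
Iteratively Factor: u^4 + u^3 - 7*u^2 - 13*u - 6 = (u + 2)*(u^3 - u^2 - 5*u - 3) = (u + 1)*(u + 2)*(u^2 - 2*u - 3) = (u - 3)*(u + 1)*(u + 2)*(u + 1)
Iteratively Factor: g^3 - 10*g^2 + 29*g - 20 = (g - 1)*(g^2 - 9*g + 20) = (g - 4)*(g - 1)*(g - 5)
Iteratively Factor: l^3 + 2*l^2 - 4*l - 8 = (l + 2)*(l^2 - 4) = (l + 2)^2*(l - 2)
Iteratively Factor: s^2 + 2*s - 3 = (s + 3)*(s - 1)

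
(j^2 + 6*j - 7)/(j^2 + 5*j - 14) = (j - 1)/(j - 2)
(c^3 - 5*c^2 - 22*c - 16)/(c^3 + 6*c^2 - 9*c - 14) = (c^2 - 6*c - 16)/(c^2 + 5*c - 14)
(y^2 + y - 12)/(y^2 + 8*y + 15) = (y^2 + y - 12)/(y^2 + 8*y + 15)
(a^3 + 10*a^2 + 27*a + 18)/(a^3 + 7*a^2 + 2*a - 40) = (a^3 + 10*a^2 + 27*a + 18)/(a^3 + 7*a^2 + 2*a - 40)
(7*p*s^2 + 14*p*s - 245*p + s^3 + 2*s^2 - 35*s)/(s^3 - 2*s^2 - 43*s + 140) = (7*p + s)/(s - 4)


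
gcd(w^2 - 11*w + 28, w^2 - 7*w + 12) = w - 4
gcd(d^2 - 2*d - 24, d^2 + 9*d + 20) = d + 4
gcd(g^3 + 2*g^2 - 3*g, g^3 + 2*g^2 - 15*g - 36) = g + 3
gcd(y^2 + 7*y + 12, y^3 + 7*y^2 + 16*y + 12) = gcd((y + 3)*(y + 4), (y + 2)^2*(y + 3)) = y + 3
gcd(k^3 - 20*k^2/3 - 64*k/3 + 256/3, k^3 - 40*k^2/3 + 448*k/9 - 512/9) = k^2 - 32*k/3 + 64/3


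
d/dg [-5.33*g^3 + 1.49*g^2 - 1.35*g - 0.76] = -15.99*g^2 + 2.98*g - 1.35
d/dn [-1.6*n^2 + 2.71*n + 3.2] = 2.71 - 3.2*n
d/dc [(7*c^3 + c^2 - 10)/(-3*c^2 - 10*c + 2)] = (-21*c^4 - 140*c^3 + 32*c^2 - 56*c - 100)/(9*c^4 + 60*c^3 + 88*c^2 - 40*c + 4)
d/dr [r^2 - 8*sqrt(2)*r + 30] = 2*r - 8*sqrt(2)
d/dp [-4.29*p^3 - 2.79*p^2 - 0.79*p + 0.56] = -12.87*p^2 - 5.58*p - 0.79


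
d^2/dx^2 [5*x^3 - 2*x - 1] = 30*x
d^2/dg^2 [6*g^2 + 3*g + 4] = 12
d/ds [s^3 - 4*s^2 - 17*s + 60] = 3*s^2 - 8*s - 17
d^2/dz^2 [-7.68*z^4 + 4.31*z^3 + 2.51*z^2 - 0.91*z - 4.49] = -92.16*z^2 + 25.86*z + 5.02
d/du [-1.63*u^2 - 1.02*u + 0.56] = -3.26*u - 1.02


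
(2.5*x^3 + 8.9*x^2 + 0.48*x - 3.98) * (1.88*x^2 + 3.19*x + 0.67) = 4.7*x^5 + 24.707*x^4 + 30.9684*x^3 + 0.0118000000000016*x^2 - 12.3746*x - 2.6666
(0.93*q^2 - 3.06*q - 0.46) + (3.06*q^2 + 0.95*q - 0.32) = 3.99*q^2 - 2.11*q - 0.78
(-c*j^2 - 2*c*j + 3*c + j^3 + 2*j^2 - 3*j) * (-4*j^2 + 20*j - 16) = 4*c*j^4 - 12*c*j^3 - 36*c*j^2 + 92*c*j - 48*c - 4*j^5 + 12*j^4 + 36*j^3 - 92*j^2 + 48*j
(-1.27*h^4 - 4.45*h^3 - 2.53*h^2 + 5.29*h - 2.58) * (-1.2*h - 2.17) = 1.524*h^5 + 8.0959*h^4 + 12.6925*h^3 - 0.857900000000001*h^2 - 8.3833*h + 5.5986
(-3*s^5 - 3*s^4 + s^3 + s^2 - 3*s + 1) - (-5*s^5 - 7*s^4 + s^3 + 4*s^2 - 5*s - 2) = 2*s^5 + 4*s^4 - 3*s^2 + 2*s + 3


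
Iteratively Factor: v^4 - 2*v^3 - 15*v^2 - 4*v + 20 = (v - 5)*(v^3 + 3*v^2 - 4) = (v - 5)*(v + 2)*(v^2 + v - 2) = (v - 5)*(v + 2)^2*(v - 1)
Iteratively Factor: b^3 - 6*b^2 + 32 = (b - 4)*(b^2 - 2*b - 8) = (b - 4)^2*(b + 2)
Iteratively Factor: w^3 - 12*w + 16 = (w + 4)*(w^2 - 4*w + 4) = (w - 2)*(w + 4)*(w - 2)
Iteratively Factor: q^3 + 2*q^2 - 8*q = (q)*(q^2 + 2*q - 8) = q*(q - 2)*(q + 4)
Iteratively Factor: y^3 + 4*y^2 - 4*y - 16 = (y + 2)*(y^2 + 2*y - 8) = (y + 2)*(y + 4)*(y - 2)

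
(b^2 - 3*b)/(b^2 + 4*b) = (b - 3)/(b + 4)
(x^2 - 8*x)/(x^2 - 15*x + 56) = x/(x - 7)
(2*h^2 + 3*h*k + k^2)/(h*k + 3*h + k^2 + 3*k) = (2*h + k)/(k + 3)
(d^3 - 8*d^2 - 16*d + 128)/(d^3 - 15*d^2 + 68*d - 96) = (d + 4)/(d - 3)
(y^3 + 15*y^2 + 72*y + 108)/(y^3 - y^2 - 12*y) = (y^2 + 12*y + 36)/(y*(y - 4))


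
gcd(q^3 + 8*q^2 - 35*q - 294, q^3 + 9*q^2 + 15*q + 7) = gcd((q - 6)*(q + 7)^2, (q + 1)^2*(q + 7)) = q + 7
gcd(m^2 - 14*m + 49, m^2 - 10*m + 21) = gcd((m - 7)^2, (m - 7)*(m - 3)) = m - 7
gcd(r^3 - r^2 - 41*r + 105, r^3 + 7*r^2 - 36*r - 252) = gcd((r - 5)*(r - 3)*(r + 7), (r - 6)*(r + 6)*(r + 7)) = r + 7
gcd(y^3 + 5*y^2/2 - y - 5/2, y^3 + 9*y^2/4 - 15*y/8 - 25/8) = y^2 + 7*y/2 + 5/2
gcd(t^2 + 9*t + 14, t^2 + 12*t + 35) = t + 7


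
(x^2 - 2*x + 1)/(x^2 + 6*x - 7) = (x - 1)/(x + 7)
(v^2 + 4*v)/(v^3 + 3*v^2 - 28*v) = (v + 4)/(v^2 + 3*v - 28)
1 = 1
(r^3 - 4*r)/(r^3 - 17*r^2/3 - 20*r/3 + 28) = 3*r*(r + 2)/(3*r^2 - 11*r - 42)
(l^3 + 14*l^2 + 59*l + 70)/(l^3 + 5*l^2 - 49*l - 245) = (l + 2)/(l - 7)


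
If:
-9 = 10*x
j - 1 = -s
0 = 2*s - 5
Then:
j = -3/2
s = 5/2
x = -9/10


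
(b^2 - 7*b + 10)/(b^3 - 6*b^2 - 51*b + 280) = (b - 2)/(b^2 - b - 56)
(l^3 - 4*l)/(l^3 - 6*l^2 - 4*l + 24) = l/(l - 6)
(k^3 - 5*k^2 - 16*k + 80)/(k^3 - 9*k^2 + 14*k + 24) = (k^2 - k - 20)/(k^2 - 5*k - 6)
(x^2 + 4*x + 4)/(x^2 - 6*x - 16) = (x + 2)/(x - 8)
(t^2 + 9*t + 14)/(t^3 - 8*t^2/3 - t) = 3*(t^2 + 9*t + 14)/(t*(3*t^2 - 8*t - 3))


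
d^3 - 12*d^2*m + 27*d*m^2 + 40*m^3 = (d - 8*m)*(d - 5*m)*(d + m)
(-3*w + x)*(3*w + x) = -9*w^2 + x^2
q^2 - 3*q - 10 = (q - 5)*(q + 2)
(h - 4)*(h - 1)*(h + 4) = h^3 - h^2 - 16*h + 16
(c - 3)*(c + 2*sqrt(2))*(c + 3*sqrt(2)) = c^3 - 3*c^2 + 5*sqrt(2)*c^2 - 15*sqrt(2)*c + 12*c - 36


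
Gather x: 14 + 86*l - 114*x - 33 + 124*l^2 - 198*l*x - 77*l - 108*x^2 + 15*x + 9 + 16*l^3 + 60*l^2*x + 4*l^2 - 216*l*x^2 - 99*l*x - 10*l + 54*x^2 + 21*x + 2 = 16*l^3 + 128*l^2 - l + x^2*(-216*l - 54) + x*(60*l^2 - 297*l - 78) - 8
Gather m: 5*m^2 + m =5*m^2 + m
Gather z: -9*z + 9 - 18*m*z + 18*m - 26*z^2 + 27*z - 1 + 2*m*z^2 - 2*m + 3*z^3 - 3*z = 16*m + 3*z^3 + z^2*(2*m - 26) + z*(15 - 18*m) + 8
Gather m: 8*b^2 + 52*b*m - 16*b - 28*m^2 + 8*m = 8*b^2 - 16*b - 28*m^2 + m*(52*b + 8)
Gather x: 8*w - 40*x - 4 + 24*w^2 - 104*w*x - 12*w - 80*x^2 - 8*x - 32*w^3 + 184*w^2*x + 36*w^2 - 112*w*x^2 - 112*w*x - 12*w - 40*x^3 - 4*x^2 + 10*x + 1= -32*w^3 + 60*w^2 - 16*w - 40*x^3 + x^2*(-112*w - 84) + x*(184*w^2 - 216*w - 38) - 3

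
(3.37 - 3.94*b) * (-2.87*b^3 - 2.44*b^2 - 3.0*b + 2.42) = 11.3078*b^4 - 0.0583000000000009*b^3 + 3.5972*b^2 - 19.6448*b + 8.1554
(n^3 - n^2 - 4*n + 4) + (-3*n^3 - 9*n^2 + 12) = -2*n^3 - 10*n^2 - 4*n + 16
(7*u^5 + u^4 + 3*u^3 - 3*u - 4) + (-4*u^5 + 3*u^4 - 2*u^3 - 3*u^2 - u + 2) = 3*u^5 + 4*u^4 + u^3 - 3*u^2 - 4*u - 2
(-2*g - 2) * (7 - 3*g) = 6*g^2 - 8*g - 14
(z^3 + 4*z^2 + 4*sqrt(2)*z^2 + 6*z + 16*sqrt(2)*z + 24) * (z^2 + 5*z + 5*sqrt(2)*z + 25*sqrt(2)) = z^5 + 9*z^4 + 9*sqrt(2)*z^4 + 66*z^3 + 81*sqrt(2)*z^3 + 210*sqrt(2)*z^2 + 414*z^2 + 270*sqrt(2)*z + 920*z + 600*sqrt(2)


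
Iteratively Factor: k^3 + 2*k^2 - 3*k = (k)*(k^2 + 2*k - 3) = k*(k - 1)*(k + 3)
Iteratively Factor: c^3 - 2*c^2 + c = (c - 1)*(c^2 - c) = (c - 1)^2*(c)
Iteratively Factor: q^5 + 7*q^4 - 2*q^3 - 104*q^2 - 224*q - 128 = (q + 2)*(q^4 + 5*q^3 - 12*q^2 - 80*q - 64) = (q - 4)*(q + 2)*(q^3 + 9*q^2 + 24*q + 16) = (q - 4)*(q + 2)*(q + 4)*(q^2 + 5*q + 4) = (q - 4)*(q + 2)*(q + 4)^2*(q + 1)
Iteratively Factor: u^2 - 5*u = (u - 5)*(u)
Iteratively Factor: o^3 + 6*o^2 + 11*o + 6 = (o + 1)*(o^2 + 5*o + 6) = (o + 1)*(o + 3)*(o + 2)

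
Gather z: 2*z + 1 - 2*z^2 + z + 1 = -2*z^2 + 3*z + 2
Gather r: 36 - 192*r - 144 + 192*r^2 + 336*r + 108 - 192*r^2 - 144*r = 0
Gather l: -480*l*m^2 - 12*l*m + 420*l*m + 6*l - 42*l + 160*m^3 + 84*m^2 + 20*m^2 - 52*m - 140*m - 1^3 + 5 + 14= l*(-480*m^2 + 408*m - 36) + 160*m^3 + 104*m^2 - 192*m + 18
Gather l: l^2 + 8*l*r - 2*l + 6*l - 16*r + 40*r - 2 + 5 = l^2 + l*(8*r + 4) + 24*r + 3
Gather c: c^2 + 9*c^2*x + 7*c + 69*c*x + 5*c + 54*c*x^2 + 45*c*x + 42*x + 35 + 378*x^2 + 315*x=c^2*(9*x + 1) + c*(54*x^2 + 114*x + 12) + 378*x^2 + 357*x + 35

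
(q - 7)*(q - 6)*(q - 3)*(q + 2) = q^4 - 14*q^3 + 49*q^2 + 36*q - 252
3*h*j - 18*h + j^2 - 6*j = (3*h + j)*(j - 6)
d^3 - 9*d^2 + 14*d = d*(d - 7)*(d - 2)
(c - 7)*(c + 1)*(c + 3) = c^3 - 3*c^2 - 25*c - 21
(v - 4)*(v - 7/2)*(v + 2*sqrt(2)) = v^3 - 15*v^2/2 + 2*sqrt(2)*v^2 - 15*sqrt(2)*v + 14*v + 28*sqrt(2)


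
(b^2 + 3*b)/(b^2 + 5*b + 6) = b/(b + 2)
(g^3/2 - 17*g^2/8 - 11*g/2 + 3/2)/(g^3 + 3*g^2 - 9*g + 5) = (4*g^3 - 17*g^2 - 44*g + 12)/(8*(g^3 + 3*g^2 - 9*g + 5))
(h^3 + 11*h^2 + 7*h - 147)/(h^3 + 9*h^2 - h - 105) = (h + 7)/(h + 5)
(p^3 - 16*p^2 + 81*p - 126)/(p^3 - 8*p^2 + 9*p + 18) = (p - 7)/(p + 1)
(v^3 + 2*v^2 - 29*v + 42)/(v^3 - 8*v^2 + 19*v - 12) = (v^2 + 5*v - 14)/(v^2 - 5*v + 4)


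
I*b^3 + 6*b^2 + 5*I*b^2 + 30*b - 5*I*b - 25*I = (b + 5)*(b - 5*I)*(I*b + 1)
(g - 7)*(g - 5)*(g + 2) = g^3 - 10*g^2 + 11*g + 70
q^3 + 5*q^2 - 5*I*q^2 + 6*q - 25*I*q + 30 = (q + 5)*(q - 6*I)*(q + I)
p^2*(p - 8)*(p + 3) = p^4 - 5*p^3 - 24*p^2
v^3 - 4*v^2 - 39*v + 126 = (v - 7)*(v - 3)*(v + 6)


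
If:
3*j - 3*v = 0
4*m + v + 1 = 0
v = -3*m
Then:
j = 3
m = -1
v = 3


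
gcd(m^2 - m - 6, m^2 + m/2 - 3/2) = 1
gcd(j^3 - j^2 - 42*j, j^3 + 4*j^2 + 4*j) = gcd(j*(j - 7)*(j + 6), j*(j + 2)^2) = j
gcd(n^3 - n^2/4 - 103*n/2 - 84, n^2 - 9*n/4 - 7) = n + 7/4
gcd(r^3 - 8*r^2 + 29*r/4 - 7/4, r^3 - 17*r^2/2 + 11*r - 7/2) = r^2 - 15*r/2 + 7/2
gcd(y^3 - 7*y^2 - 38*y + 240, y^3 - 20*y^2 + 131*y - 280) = y^2 - 13*y + 40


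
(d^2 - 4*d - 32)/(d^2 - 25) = (d^2 - 4*d - 32)/(d^2 - 25)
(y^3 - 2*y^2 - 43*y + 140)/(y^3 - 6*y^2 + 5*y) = (y^2 + 3*y - 28)/(y*(y - 1))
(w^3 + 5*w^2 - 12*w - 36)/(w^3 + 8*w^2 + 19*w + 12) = (w^3 + 5*w^2 - 12*w - 36)/(w^3 + 8*w^2 + 19*w + 12)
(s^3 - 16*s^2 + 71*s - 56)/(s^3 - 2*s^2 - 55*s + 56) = (s - 7)/(s + 7)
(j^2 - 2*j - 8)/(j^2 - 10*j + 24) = (j + 2)/(j - 6)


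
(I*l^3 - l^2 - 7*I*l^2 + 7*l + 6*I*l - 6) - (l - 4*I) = I*l^3 - l^2 - 7*I*l^2 + 6*l + 6*I*l - 6 + 4*I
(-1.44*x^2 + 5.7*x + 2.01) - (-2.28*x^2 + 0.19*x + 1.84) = 0.84*x^2 + 5.51*x + 0.17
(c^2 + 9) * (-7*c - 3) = -7*c^3 - 3*c^2 - 63*c - 27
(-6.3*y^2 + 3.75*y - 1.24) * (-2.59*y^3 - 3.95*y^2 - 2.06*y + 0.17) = 16.317*y^5 + 15.1725*y^4 + 1.3771*y^3 - 3.898*y^2 + 3.1919*y - 0.2108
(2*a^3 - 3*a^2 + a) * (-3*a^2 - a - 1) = -6*a^5 + 7*a^4 - 2*a^3 + 2*a^2 - a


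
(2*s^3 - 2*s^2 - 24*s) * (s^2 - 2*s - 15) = 2*s^5 - 6*s^4 - 50*s^3 + 78*s^2 + 360*s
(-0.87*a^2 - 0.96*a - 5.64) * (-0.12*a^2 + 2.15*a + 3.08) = 0.1044*a^4 - 1.7553*a^3 - 4.0668*a^2 - 15.0828*a - 17.3712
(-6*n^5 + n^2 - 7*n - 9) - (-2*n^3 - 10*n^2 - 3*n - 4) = -6*n^5 + 2*n^3 + 11*n^2 - 4*n - 5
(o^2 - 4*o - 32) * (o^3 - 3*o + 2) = o^5 - 4*o^4 - 35*o^3 + 14*o^2 + 88*o - 64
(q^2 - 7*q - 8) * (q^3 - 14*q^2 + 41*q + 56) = q^5 - 21*q^4 + 131*q^3 - 119*q^2 - 720*q - 448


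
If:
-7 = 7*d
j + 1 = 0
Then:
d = -1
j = -1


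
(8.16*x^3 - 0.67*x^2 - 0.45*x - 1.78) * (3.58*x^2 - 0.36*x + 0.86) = 29.2128*x^5 - 5.3362*x^4 + 5.6478*x^3 - 6.7866*x^2 + 0.2538*x - 1.5308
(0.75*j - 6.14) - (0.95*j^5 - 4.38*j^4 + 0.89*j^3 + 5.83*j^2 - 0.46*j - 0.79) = -0.95*j^5 + 4.38*j^4 - 0.89*j^3 - 5.83*j^2 + 1.21*j - 5.35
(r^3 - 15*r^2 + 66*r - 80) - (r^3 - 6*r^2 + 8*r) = -9*r^2 + 58*r - 80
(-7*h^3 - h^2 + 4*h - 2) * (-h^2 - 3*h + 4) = 7*h^5 + 22*h^4 - 29*h^3 - 14*h^2 + 22*h - 8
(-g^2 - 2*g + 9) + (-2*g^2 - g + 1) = -3*g^2 - 3*g + 10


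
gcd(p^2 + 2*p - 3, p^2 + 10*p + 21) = p + 3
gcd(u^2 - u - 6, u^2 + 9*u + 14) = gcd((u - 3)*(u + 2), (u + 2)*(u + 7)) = u + 2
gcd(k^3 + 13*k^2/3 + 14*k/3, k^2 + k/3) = k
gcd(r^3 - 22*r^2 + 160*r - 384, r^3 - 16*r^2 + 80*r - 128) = r - 8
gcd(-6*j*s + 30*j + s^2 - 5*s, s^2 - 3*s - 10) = s - 5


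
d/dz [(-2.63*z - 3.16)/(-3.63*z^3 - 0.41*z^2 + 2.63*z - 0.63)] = (-19.0938*z^3 - 35.4907*z^2 - 2.5912*z + 9.9677)/(13.1769*z^6 + 2.9766*z^5 - 18.9257*z^4 + 2.4172*z^3 + 7.4335*z^2 - 3.3138*z + 0.3969)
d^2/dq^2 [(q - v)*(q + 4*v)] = 2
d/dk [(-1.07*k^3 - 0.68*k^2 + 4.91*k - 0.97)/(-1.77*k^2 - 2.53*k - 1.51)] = (1.8939*k^4 + 5.4142*k^3 + 15.2582*k^2 - 1.3802*k - 9.8682)/(3.1329*k^4 + 8.9562*k^3 + 11.7463*k^2 + 7.6406*k + 2.2801)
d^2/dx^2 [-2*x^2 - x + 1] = -4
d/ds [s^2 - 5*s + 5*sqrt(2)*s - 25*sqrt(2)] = 2*s - 5 + 5*sqrt(2)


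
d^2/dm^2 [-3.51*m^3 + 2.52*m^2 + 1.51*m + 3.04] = 5.04 - 21.06*m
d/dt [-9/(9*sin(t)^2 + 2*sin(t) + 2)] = 18*(9*sin(t) + 1)*cos(t)/(9*sin(t)^2 + 2*sin(t) + 2)^2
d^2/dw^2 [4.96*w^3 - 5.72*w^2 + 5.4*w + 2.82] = 29.76*w - 11.44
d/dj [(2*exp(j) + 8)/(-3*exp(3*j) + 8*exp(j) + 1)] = 2*((exp(j) + 4)*(9*exp(2*j) - 8) - 3*exp(3*j) + 8*exp(j) + 1)*exp(j)/(-3*exp(3*j) + 8*exp(j) + 1)^2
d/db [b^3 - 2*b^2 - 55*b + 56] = 3*b^2 - 4*b - 55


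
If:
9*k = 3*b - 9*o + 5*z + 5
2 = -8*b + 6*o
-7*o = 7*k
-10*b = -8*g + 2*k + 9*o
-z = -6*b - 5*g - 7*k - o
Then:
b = -55/1282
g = 241/1282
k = -177/641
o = 177/641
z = -1249/1282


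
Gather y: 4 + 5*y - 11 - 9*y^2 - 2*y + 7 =-9*y^2 + 3*y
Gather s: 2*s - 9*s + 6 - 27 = -7*s - 21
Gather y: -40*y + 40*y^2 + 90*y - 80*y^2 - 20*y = -40*y^2 + 30*y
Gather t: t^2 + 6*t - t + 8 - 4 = t^2 + 5*t + 4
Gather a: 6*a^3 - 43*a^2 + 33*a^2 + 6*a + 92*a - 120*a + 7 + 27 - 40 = 6*a^3 - 10*a^2 - 22*a - 6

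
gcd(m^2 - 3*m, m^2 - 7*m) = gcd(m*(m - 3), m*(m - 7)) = m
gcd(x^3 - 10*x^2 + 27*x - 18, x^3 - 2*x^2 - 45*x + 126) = x^2 - 9*x + 18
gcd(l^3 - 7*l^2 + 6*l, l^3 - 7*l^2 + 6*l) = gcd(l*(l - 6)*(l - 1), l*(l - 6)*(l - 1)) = l^3 - 7*l^2 + 6*l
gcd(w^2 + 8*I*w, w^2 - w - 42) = 1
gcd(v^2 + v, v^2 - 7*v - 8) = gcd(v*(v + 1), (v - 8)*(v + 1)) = v + 1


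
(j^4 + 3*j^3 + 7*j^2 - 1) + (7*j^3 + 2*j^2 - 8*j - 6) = j^4 + 10*j^3 + 9*j^2 - 8*j - 7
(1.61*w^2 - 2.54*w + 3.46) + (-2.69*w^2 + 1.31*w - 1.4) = -1.08*w^2 - 1.23*w + 2.06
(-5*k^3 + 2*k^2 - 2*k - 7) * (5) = -25*k^3 + 10*k^2 - 10*k - 35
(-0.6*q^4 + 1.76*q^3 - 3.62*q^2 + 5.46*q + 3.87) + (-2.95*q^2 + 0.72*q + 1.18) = -0.6*q^4 + 1.76*q^3 - 6.57*q^2 + 6.18*q + 5.05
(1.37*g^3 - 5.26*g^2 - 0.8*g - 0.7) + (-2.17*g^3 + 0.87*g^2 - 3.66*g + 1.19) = -0.8*g^3 - 4.39*g^2 - 4.46*g + 0.49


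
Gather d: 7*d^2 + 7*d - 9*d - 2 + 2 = 7*d^2 - 2*d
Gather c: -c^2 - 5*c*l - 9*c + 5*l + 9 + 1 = -c^2 + c*(-5*l - 9) + 5*l + 10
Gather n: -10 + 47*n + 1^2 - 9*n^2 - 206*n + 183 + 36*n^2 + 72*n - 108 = 27*n^2 - 87*n + 66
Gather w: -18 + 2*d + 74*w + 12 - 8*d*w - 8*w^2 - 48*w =2*d - 8*w^2 + w*(26 - 8*d) - 6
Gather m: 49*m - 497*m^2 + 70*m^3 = 70*m^3 - 497*m^2 + 49*m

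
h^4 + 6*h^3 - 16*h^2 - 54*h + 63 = (h - 3)*(h - 1)*(h + 3)*(h + 7)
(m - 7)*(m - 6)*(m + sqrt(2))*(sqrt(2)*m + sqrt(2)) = sqrt(2)*m^4 - 12*sqrt(2)*m^3 + 2*m^3 - 24*m^2 + 29*sqrt(2)*m^2 + 58*m + 42*sqrt(2)*m + 84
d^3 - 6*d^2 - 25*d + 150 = (d - 6)*(d - 5)*(d + 5)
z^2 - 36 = (z - 6)*(z + 6)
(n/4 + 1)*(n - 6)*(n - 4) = n^3/4 - 3*n^2/2 - 4*n + 24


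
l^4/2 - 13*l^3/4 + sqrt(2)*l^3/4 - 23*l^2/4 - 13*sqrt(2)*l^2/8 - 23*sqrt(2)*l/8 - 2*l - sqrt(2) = (l/2 + 1/2)*(l - 8)*(l + 1/2)*(l + sqrt(2)/2)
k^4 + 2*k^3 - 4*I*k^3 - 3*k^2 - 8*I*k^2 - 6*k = k*(k + 2)*(k - 3*I)*(k - I)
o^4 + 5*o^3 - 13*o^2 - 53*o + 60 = (o - 3)*(o - 1)*(o + 4)*(o + 5)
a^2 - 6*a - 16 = (a - 8)*(a + 2)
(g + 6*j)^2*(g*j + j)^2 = g^4*j^2 + 12*g^3*j^3 + 2*g^3*j^2 + 36*g^2*j^4 + 24*g^2*j^3 + g^2*j^2 + 72*g*j^4 + 12*g*j^3 + 36*j^4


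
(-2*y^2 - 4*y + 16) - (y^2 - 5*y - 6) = -3*y^2 + y + 22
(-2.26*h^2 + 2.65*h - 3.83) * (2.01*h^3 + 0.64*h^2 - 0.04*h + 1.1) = -4.5426*h^5 + 3.8801*h^4 - 5.9119*h^3 - 5.0432*h^2 + 3.0682*h - 4.213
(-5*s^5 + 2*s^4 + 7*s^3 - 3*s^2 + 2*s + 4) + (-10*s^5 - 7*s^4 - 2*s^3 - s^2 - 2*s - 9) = -15*s^5 - 5*s^4 + 5*s^3 - 4*s^2 - 5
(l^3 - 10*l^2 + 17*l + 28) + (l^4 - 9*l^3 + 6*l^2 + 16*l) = l^4 - 8*l^3 - 4*l^2 + 33*l + 28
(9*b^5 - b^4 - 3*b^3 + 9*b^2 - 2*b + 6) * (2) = 18*b^5 - 2*b^4 - 6*b^3 + 18*b^2 - 4*b + 12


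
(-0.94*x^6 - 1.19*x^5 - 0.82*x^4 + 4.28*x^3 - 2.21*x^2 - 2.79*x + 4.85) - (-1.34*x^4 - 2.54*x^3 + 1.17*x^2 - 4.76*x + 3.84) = -0.94*x^6 - 1.19*x^5 + 0.52*x^4 + 6.82*x^3 - 3.38*x^2 + 1.97*x + 1.01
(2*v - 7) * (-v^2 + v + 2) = -2*v^3 + 9*v^2 - 3*v - 14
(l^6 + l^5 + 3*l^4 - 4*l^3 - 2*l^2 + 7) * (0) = 0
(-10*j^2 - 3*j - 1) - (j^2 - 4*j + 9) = -11*j^2 + j - 10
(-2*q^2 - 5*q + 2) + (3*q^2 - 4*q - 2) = q^2 - 9*q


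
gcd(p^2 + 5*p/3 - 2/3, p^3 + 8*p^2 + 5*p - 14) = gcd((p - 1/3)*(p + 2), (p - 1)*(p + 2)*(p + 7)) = p + 2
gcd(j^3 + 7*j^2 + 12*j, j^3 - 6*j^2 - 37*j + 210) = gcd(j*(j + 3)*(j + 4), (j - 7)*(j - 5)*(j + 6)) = 1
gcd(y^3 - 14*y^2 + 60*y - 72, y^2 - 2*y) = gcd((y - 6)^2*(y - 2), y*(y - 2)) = y - 2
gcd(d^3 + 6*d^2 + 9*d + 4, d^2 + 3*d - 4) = d + 4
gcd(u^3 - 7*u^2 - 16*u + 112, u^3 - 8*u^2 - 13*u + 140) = u^2 - 3*u - 28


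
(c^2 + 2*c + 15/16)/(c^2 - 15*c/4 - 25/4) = (c + 3/4)/(c - 5)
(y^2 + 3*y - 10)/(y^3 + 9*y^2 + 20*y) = (y - 2)/(y*(y + 4))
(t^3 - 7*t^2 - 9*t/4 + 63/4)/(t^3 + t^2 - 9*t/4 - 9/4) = (t - 7)/(t + 1)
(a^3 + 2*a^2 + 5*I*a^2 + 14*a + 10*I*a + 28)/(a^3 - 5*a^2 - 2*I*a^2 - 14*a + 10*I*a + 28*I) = (a + 7*I)/(a - 7)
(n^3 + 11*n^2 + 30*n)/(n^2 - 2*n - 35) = n*(n + 6)/(n - 7)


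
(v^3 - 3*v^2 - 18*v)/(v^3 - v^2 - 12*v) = (v - 6)/(v - 4)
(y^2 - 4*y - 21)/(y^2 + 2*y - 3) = (y - 7)/(y - 1)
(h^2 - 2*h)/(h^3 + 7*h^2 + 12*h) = (h - 2)/(h^2 + 7*h + 12)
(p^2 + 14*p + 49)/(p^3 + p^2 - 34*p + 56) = (p + 7)/(p^2 - 6*p + 8)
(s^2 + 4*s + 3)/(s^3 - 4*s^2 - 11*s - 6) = (s + 3)/(s^2 - 5*s - 6)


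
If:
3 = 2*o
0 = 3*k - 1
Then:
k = 1/3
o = 3/2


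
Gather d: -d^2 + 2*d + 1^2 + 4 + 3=-d^2 + 2*d + 8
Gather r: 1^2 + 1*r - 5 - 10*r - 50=-9*r - 54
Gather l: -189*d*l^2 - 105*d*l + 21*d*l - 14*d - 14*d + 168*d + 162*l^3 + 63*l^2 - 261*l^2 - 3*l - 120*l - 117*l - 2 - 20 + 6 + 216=140*d + 162*l^3 + l^2*(-189*d - 198) + l*(-84*d - 240) + 200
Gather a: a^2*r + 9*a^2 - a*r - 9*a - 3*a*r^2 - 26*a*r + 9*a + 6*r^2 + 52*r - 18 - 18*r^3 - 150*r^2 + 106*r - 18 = a^2*(r + 9) + a*(-3*r^2 - 27*r) - 18*r^3 - 144*r^2 + 158*r - 36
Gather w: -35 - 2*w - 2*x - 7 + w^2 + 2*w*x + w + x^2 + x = w^2 + w*(2*x - 1) + x^2 - x - 42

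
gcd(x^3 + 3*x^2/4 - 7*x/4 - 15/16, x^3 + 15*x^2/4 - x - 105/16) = x^2 + x/4 - 15/8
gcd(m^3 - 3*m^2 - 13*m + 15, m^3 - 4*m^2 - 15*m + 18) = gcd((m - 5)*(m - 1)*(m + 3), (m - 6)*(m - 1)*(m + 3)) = m^2 + 2*m - 3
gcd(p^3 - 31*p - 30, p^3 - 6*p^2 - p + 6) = p^2 - 5*p - 6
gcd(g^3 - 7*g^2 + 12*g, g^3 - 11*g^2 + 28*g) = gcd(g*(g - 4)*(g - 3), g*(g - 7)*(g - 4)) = g^2 - 4*g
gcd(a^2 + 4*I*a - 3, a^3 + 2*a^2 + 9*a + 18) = a + 3*I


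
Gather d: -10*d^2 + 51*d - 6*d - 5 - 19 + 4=-10*d^2 + 45*d - 20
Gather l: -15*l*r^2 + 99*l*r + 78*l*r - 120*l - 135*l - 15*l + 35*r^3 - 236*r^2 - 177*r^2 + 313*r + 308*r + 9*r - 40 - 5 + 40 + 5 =l*(-15*r^2 + 177*r - 270) + 35*r^3 - 413*r^2 + 630*r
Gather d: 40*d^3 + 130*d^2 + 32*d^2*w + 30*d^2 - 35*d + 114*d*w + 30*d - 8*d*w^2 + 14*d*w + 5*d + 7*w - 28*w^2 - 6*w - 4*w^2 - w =40*d^3 + d^2*(32*w + 160) + d*(-8*w^2 + 128*w) - 32*w^2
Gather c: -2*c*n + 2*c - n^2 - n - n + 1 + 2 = c*(2 - 2*n) - n^2 - 2*n + 3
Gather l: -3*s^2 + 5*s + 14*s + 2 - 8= -3*s^2 + 19*s - 6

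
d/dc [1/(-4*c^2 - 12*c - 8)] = (2*c + 3)/(4*(c^2 + 3*c + 2)^2)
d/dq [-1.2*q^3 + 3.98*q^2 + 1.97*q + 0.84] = -3.6*q^2 + 7.96*q + 1.97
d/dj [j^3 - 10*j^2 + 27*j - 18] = 3*j^2 - 20*j + 27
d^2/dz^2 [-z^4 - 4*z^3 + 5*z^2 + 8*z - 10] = -12*z^2 - 24*z + 10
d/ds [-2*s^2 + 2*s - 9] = 2 - 4*s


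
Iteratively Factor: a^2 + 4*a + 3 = (a + 3)*(a + 1)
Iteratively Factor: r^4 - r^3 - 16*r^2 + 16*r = (r - 4)*(r^3 + 3*r^2 - 4*r) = (r - 4)*(r + 4)*(r^2 - r) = (r - 4)*(r - 1)*(r + 4)*(r)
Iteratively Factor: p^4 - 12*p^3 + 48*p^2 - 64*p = (p)*(p^3 - 12*p^2 + 48*p - 64) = p*(p - 4)*(p^2 - 8*p + 16) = p*(p - 4)^2*(p - 4)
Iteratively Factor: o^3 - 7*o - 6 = (o + 1)*(o^2 - o - 6) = (o + 1)*(o + 2)*(o - 3)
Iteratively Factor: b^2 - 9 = (b + 3)*(b - 3)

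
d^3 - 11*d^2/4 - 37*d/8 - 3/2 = (d - 4)*(d + 1/2)*(d + 3/4)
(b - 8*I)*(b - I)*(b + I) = b^3 - 8*I*b^2 + b - 8*I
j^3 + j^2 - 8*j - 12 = (j - 3)*(j + 2)^2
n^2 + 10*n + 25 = (n + 5)^2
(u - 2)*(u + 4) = u^2 + 2*u - 8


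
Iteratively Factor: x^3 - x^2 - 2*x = (x)*(x^2 - x - 2) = x*(x - 2)*(x + 1)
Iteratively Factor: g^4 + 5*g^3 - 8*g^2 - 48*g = (g + 4)*(g^3 + g^2 - 12*g) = (g + 4)^2*(g^2 - 3*g) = g*(g + 4)^2*(g - 3)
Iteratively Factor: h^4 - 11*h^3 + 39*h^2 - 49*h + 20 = (h - 1)*(h^3 - 10*h^2 + 29*h - 20) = (h - 5)*(h - 1)*(h^2 - 5*h + 4) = (h - 5)*(h - 1)^2*(h - 4)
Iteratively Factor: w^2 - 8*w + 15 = (w - 5)*(w - 3)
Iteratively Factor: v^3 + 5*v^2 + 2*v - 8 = (v - 1)*(v^2 + 6*v + 8) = (v - 1)*(v + 4)*(v + 2)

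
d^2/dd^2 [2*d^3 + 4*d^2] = 12*d + 8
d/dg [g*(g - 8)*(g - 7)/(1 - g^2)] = (-g^4 + 59*g^2 - 30*g + 56)/(g^4 - 2*g^2 + 1)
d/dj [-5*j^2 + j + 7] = 1 - 10*j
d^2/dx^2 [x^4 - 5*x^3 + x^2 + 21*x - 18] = 12*x^2 - 30*x + 2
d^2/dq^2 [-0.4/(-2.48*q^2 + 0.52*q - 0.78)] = (-4.92032*q^2 + 1.03168*q + 0.4*(4.96*q - 0.52)*(9.92*q - 1.04) - 1.54752)/(2.48*q^2 - 0.52*q + 0.78)^3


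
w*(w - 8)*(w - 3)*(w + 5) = w^4 - 6*w^3 - 31*w^2 + 120*w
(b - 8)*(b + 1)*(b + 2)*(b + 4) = b^4 - b^3 - 42*b^2 - 104*b - 64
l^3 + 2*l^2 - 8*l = l*(l - 2)*(l + 4)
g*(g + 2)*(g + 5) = g^3 + 7*g^2 + 10*g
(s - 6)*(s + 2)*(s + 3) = s^3 - s^2 - 24*s - 36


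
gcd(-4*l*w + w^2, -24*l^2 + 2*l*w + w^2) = -4*l + w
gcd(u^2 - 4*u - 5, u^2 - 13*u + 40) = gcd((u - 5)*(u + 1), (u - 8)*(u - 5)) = u - 5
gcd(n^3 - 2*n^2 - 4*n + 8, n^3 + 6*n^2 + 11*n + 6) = n + 2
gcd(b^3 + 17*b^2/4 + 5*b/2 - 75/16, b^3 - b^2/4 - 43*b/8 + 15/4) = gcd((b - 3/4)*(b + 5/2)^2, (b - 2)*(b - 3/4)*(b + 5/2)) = b^2 + 7*b/4 - 15/8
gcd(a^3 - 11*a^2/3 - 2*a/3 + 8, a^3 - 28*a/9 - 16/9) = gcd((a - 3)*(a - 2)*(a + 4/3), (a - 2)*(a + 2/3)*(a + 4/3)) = a^2 - 2*a/3 - 8/3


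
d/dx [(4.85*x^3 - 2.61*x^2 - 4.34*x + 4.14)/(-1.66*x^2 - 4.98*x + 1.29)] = (-8.051*x^4 - 48.306*x^3 + 24.5629*x^2 + 7.011*x + 15.0186)/(2.7556*x^4 + 16.5336*x^3 + 20.5176*x^2 - 12.8484*x + 1.6641)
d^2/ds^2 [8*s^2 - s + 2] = 16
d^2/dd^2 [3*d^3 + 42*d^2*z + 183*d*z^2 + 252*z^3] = 18*d + 84*z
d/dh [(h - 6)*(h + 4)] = 2*h - 2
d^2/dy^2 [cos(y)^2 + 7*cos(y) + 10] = -7*cos(y) - 2*cos(2*y)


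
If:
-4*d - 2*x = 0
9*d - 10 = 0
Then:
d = 10/9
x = -20/9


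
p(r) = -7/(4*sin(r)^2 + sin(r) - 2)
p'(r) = -7*(-8*sin(r)*cos(r) - cos(r))/(4*sin(r)^2 + sin(r) - 2)^2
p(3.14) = 3.50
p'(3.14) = -1.78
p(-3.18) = 3.58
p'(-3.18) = -2.39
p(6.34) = 3.63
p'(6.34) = 2.73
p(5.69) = 5.35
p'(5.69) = -11.76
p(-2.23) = 24.05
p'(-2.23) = 269.46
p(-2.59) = 4.91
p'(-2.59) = 9.37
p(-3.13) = 3.48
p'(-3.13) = -1.57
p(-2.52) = 5.71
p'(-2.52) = 13.85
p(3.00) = 3.93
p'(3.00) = -4.66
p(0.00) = 3.50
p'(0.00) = 1.75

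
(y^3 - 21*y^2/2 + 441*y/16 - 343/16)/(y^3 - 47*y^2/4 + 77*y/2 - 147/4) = (y - 7/4)/(y - 3)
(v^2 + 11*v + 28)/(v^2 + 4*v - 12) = (v^2 + 11*v + 28)/(v^2 + 4*v - 12)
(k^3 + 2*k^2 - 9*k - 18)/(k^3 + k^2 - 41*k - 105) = (k^2 - k - 6)/(k^2 - 2*k - 35)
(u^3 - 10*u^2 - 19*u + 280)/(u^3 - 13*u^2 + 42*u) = (u^2 - 3*u - 40)/(u*(u - 6))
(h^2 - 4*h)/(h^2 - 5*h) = (h - 4)/(h - 5)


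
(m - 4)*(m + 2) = m^2 - 2*m - 8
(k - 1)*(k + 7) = k^2 + 6*k - 7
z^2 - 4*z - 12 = (z - 6)*(z + 2)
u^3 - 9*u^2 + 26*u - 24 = (u - 4)*(u - 3)*(u - 2)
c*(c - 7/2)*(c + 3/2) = c^3 - 2*c^2 - 21*c/4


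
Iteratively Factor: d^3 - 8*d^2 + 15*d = (d)*(d^2 - 8*d + 15) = d*(d - 3)*(d - 5)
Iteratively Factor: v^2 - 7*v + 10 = (v - 5)*(v - 2)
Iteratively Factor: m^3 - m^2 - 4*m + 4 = (m + 2)*(m^2 - 3*m + 2) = (m - 2)*(m + 2)*(m - 1)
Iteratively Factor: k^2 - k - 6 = (k - 3)*(k + 2)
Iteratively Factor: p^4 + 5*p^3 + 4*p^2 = (p + 1)*(p^3 + 4*p^2) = (p + 1)*(p + 4)*(p^2) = p*(p + 1)*(p + 4)*(p)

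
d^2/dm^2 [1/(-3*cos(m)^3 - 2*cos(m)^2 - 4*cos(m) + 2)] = -((25*cos(m) + 16*cos(2*m) + 27*cos(3*m))*(3*cos(m)^3 + 2*cos(m)^2 + 4*cos(m) - 2)/4 + 2*(9*cos(m)^2 + 4*cos(m) + 4)^2*sin(m)^2)/(3*cos(m)^3 + 2*cos(m)^2 + 4*cos(m) - 2)^3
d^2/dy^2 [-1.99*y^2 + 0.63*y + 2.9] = -3.98000000000000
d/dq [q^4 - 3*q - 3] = 4*q^3 - 3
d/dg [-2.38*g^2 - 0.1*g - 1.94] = -4.76*g - 0.1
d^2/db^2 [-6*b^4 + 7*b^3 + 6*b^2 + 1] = -72*b^2 + 42*b + 12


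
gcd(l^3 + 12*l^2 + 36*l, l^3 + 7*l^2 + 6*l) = l^2 + 6*l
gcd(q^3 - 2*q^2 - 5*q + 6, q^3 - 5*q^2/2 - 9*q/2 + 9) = q^2 - q - 6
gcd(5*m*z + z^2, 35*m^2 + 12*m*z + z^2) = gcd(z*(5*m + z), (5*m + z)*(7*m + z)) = 5*m + z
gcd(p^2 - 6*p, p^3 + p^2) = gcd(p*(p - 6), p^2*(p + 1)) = p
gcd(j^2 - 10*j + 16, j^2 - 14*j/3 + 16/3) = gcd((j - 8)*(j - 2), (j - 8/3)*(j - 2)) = j - 2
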